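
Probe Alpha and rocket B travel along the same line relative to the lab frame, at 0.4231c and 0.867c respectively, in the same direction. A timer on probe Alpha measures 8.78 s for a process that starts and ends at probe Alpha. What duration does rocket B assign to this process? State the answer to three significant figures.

Transform probe Alpha's velocity into rocket B's frame: (0.4231 − 0.867)/(1 − 0.4231·0.867) = −0.4439/0.6331723, so the relative speed is 0.70107c.
At |u| = 0.70107c, γ = (1 − 0.491499)^(−1/2) = 1.4023.
Probe Alpha's interval is proper; time dilation gives Δt_B = γΔτ = 1.4023 × 8.78 s = 12.3 s.

12.3 s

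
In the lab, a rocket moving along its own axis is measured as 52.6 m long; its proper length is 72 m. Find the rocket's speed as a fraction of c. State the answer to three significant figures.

Length contraction gives γ = L₀/L = 72/52.6 = 1.3688.
β = √(1 − 1/γ²) = √0.466272 = 0.683.

0.683c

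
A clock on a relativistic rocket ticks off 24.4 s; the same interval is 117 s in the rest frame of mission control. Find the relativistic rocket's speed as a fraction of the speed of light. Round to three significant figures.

γ = Δt/Δτ = 117/24.4 = 4.7951.
β = √(1 − 1/γ²) = √(1 − 0.0434915) = √0.9565085 = 0.978.

0.978c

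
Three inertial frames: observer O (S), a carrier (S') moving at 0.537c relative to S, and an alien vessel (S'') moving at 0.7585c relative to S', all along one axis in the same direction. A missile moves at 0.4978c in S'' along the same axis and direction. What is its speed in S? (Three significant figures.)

0.973c

First combine the missile and alien vessel (S''→S'): u₁ = (0.4978 + 0.7585)/(1 + 0.4978×0.7585) = 1.2563/1.3775813 = 0.91196.
Then combine with the carrier (S'→S): u = (0.91196 + 0.537)/(1 + 0.91196×0.537) = 1.44896/1.48972252 = 0.97264.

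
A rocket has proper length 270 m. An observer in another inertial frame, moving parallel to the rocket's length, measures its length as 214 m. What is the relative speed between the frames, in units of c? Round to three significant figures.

Length contraction gives γ = L₀/L = 270/214 = 1.2617.
β = √(1 − 1/γ²) = √0.371815 = 0.610.

0.610c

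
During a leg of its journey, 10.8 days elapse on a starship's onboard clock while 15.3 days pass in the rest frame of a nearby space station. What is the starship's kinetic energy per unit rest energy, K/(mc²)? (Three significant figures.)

0.417

γ = Δt/Δτ = 15.3/10.8 = 1.41667.
Since K = (γ−1)mc², K/(mc²) = 1.41667 − 1 = 0.417.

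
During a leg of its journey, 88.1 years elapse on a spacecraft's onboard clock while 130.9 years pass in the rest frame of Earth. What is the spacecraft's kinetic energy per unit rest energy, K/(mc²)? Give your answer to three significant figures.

From Δt = γΔτ: γ = 130.9/88.1 = 1.48581.
Since K = (γ−1)mc², K/(mc²) = 1.48581 − 1 = 0.486.

0.486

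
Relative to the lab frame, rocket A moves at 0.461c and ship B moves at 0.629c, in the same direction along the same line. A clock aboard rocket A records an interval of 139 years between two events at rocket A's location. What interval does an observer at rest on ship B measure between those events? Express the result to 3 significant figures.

143 years

Transform rocket A's velocity into ship B's frame: (0.461 − 0.629)/(1 − 0.461·0.629) = −0.168/0.710031, so the relative speed is 0.23661c.
γ for this relative speed: γ = 1/√(1 − 0.0559843) = 1.0292.
Rocket A's interval is proper; time dilation gives Δt_B = γΔτ = 1.0292 × 139 years = 143 years.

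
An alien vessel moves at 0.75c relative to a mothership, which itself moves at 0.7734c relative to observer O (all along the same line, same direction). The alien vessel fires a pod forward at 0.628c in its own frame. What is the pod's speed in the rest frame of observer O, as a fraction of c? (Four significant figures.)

0.9917c

Apply u = (u'+v)/(1+u'v) twice. Pod in the mothership frame: (0.628+0.75)/(1+0.628·0.75) = 1.378/1.471 = 0.93678c.
That velocity, transformed to the rest frame of observer O: (0.93678+0.7734)/(1+0.93678·0.7734) = 1.71018/1.724505652 = 0.99169c.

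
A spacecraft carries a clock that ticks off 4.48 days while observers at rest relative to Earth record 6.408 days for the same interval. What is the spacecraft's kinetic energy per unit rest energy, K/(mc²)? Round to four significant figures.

0.4304

The time-dilation ratio gives γ = 6.408/4.48 = 1.43036.
K/(mc²) = γ − 1 = 1.43036 − 1 = 0.4304.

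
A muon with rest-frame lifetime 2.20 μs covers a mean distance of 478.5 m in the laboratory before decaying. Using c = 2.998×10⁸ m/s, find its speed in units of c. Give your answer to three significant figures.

Let x = d/(cτ) = 478.5 m / (2.998×10⁸ m/s × 2.200×10^-6 s) = 0.72548. Since d = βγcτ, x = βγ = β/√(1−β²).
Solving: β² = x²/(1+x²) = 0.526321/1.526321 = 0.34483, so β = 0.587.

0.587c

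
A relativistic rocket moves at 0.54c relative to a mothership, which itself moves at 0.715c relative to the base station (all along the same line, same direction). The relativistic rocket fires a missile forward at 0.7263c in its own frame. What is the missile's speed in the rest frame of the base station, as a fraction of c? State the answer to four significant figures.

Apply u = (u'+v)/(1+u'v) twice. Missile in the mothership frame: (0.7263+0.54)/(1+0.7263·0.54) = 1.2663/1.392202 = 0.90957c.
That velocity, transformed to the rest frame of the base station: (0.90957+0.715)/(1+0.90957·0.715) = 1.62457/1.65034255 = 0.98438c.

0.9844c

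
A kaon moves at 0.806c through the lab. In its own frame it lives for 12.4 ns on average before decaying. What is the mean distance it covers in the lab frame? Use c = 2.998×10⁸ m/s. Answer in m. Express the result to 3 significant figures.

β² = 0.649636, so γ = 1/√0.350364 = 1.6894.
Lab-frame lifetime: Δt = γτ = 1.6894 × 12.4 ns = 20.949 ns.
Distance: d = vΔt = 0.806 × 2.998×10⁸ m/s × 2.0949×10^-8 s = 5.06 m.

5.06 m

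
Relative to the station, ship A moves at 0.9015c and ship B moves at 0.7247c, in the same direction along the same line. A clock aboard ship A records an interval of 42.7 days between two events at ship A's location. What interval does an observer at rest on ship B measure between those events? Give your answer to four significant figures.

49.64 days

Speed of ship A in ship B's frame: u = (v_A − v_B)/(1 − v_A v_B/c²) = (0.9015 − 0.7247)/(1 − 0.9015×0.7247) = 0.1768/0.34668295 = 0.50998; |u| = 0.50998c.
At |u| = 0.50998c, γ = (1 − 0.26008)^(−1/2) = 1.1625.
Ship A's interval is proper; time dilation gives Δt_B = γΔτ = 1.1625 × 42.7 days = 49.64 days.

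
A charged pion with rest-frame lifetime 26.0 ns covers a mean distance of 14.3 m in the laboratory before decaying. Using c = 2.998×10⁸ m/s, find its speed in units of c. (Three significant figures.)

0.878c

d = βγcτ ⇒ βγ = d/(cτ) = 14.30 m / (7.7948 m) = 1.8346.
β = (βγ)/√(1+(βγ)²) = 1.8346/√4.36576 = 0.878.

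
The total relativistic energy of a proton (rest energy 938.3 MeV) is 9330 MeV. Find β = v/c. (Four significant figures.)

0.9949

γ = E/(mc²) = 9330/938.3 = 9.9435.
β = √(1 − 1/γ²) = √(1 − 0.010114) = √0.989886 = 0.9949.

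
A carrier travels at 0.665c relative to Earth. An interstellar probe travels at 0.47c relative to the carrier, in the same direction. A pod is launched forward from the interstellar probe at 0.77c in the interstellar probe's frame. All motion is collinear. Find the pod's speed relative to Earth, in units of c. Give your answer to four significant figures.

0.9813c

Apply u = (u'+v)/(1+u'v) twice. Pod in the carrier frame: (0.77+0.47)/(1+0.77·0.47) = 1.24/1.3619 = 0.91049c.
That velocity, transformed to the rest frame of Earth: (0.91049+0.665)/(1+0.91049·0.665) = 1.57549/1.60547585 = 0.98132c.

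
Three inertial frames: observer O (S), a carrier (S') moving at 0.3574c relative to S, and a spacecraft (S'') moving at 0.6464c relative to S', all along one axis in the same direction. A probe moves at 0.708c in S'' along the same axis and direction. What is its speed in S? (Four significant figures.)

Compose velocities in two stages. Stage 1 (into S'): u₁ = (0.708+0.6464)/(1+0.708×0.6464) = 0.92917.
Stage 2 (into S): u = (0.92917+0.3574)/(1+0.92917×0.3574) = 0.96583, so the speed is 0.9658c.

0.9658c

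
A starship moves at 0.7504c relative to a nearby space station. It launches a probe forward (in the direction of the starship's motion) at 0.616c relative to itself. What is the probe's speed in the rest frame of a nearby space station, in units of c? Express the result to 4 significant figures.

0.9345c

Relativistic velocity addition: u = (u' + v)/(1 + u'v/c²), with u' = 0.616c and v = 0.7504c.
Numerator: 0.616 + 0.7504 = 1.3664. Denominator: 1 + (0.616)(0.7504) = 1.4622464.
u = 1.3664/1.4622464 = 0.93445, so the speed is 0.9345c.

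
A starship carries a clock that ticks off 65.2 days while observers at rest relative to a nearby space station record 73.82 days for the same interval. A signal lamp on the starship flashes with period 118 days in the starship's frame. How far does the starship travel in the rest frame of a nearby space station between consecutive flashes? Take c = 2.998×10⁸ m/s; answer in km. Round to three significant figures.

The time-dilation ratio gives γ = 73.82/65.2 = 1.13221.
β = √(1 − 1/γ²) = 0.46894. Lab-frame period = γτ = 1.13221×118 days = 133.6 days. Distance = βc × γτ = 0.46894 × 2.998×10⁸ m/s × 11543040 s = 1.6228×10^15 m = 1.62×10^12 km.

1.62×10^12 km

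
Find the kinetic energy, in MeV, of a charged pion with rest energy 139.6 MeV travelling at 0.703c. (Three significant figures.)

γ = 1/√(1 − β²) = 1/√(1 − 0.494209) = 1/√0.505791 = 1/0.71119 = 1.40609.
Kinetic energy: K = (γ − 1)mc² = (1.40609 − 1) × 139.6 MeV = 0.40609 × 139.6 = 56.7 MeV.

56.7 MeV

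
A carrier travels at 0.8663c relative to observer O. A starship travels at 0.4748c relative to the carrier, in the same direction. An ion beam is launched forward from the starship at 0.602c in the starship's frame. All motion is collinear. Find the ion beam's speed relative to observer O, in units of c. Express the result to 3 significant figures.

First combine the ion beam and starship (S''→S'): u₁ = (0.602 + 0.4748)/(1 + 0.602×0.4748) = 1.0768/1.2858296 = 0.83744.
Then combine with the carrier (S'→S): u = (0.83744 + 0.8663)/(1 + 0.83744×0.8663) = 1.70374/1.725474272 = 0.9874.

0.987c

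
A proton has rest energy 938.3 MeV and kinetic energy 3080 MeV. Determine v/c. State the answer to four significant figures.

γ = 1 + K/(mc²) = 1 + 3080/938.3 = 4.2825.
β = √(1 − 1/γ²) = √(1 − 0.0545262) = √0.9454738 = 0.9724.

0.9724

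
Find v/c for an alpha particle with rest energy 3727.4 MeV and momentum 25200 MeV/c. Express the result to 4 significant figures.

0.9892

βγ = pc/(mc²) = 25200/3727.4 = 6.7607.
Since γ² = 1 + (βγ)² = 46.7071, γ = √46.7071 = 6.83426, and β = (βγ)/γ = 6.7607/6.83426 = 0.9892.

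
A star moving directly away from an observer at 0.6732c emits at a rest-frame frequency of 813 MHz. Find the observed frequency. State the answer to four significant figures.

Relativistic Doppler (source moving away): f_obs = f_src · √((1−β)/(1+β)).
With β = 0.6732: factor = √(0.3268/1.6732) = 0.44194.
f_obs = 813 × 0.44194 = 359.3 MHz.

359.3 MHz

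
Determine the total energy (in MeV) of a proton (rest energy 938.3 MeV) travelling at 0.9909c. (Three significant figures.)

6970 MeV

Lorentz factor: γ = (1 − 0.98188281)^(−1/2) = 7.4294.
Total energy: E = γmc² = 7.4294 × 938.3 MeV = 6970 MeV.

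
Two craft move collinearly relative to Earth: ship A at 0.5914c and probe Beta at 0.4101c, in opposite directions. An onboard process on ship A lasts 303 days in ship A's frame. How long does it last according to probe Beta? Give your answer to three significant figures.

The velocity of ship A relative to probe Beta is (0.5914 + 0.4101)c / (1 + 0.5914×0.4101) = 0.80601c; relative speed 0.80601c.
γ for this relative speed: γ = 1/√(1 − 0.649652) = 1.6895.
Ship A's interval is proper; time dilation gives Δt_B = γΔτ = 1.6895 × 303 days = 512 days.

512 days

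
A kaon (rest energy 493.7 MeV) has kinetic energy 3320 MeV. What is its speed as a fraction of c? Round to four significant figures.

γ = 1 + K/(mc²) = 1 + 3320/493.7 = 7.7247.
β = √(1 − 1/γ²) = √(1 − 0.0167586) = √0.9832414 = 0.9916.

0.9916c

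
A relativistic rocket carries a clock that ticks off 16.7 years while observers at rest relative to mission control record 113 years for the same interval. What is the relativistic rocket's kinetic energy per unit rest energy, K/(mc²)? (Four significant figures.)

5.766

γ = Δt/Δτ = 113/16.7 = 6.76647.
K/(mc²) = γ − 1 = 6.76647 − 1 = 5.766.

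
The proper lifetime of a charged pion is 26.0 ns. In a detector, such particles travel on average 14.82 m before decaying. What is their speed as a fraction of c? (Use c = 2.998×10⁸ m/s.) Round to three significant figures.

0.885c

d = βγcτ ⇒ βγ = d/(cτ) = 14.82 m / (7.7948 m) = 1.9013.
β = (βγ)/√(1+(βγ)²) = 1.9013/√4.61494 = 0.885.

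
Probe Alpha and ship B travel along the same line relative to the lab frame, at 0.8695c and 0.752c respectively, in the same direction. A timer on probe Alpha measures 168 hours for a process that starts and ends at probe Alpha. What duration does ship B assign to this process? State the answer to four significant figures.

178.6 hours

Speed of probe Alpha in ship B's frame: u = (v_A − v_B)/(1 − v_A v_B/c²) = (0.8695 − 0.752)/(1 − 0.8695×0.752) = 0.1175/0.346136 = 0.33946; |u| = 0.33946c.
γ for this relative speed: γ = 1/√(1 − 0.115233) = 1.0631.
Probe Alpha's interval is proper; time dilation gives Δt_B = γΔτ = 1.0631 × 168 hours = 178.6 hours.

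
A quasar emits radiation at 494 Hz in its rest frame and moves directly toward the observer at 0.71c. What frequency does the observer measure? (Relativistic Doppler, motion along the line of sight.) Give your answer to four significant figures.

1200 Hz

Relativistic Doppler (source moving toward): f_obs = f_src · √((1+β)/(1−β)).
With β = 0.71: factor = √(1.71/0.29) = 2.4283.
f_obs = 494 × 2.4283 = 1200 Hz.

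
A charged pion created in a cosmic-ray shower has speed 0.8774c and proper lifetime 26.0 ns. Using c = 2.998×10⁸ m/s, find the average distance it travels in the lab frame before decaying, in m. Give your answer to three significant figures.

Lorentz factor: γ = (1 − 0.76983076)^(−1/2) = 2.0844.
Lab-frame lifetime: Δt = γτ = 2.0844 × 26.0 ns = 54.194 ns.
Distance: d = vΔt = 0.8774 × 2.998×10⁸ m/s × 5.4194×10^-8 s = 14.3 m.

14.3 m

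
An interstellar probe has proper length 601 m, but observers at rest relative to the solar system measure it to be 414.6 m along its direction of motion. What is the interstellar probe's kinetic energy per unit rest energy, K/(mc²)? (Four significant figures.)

Length contraction gives γ = L₀/L = 601/414.6 = 1.44959.
Since K = (γ−1)mc², K/(mc²) = 1.44959 − 1 = 0.4496.

0.4496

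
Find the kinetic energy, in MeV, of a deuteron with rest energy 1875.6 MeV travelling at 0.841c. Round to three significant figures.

1590 MeV

β² = 0.707281, so γ = 1/√0.292719 = 1.84831.
Kinetic energy: K = (γ − 1)mc² = (1.84831 − 1) × 1875.6 MeV = 0.84831 × 1875.6 = 1590 MeV.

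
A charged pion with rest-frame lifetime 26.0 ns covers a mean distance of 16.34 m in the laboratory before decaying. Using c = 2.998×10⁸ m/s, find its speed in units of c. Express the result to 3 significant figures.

0.903c

Let x = d/(cτ) = 16.34 m / (2.998×10⁸ m/s × 2.600×10^-8 s) = 2.0963. Since d = βγcτ, x = βγ = β/√(1−β²).
Solving: β² = x²/(1+x²) = 4.39447/5.39447 = 0.814625, so β = 0.903.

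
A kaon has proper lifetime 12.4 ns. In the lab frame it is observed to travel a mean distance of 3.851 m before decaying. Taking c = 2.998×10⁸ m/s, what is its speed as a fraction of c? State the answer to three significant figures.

0.719c

Let x = d/(cτ) = 3.851 m / (2.998×10⁸ m/s × 1.240×10^-8 s) = 1.0359. Since d = βγcτ, x = βγ = β/√(1−β²).
Solving: β² = x²/(1+x²) = 1.07309/2.07309 = 0.517628, so β = 0.719.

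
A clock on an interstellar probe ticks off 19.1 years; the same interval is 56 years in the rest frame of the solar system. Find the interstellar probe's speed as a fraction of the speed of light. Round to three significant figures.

γ = Δt/Δτ = 56/19.1 = 2.9319.
β = √(1 − 1/γ²) = √(1 − 0.116333) = √0.883667 = 0.940.

0.940c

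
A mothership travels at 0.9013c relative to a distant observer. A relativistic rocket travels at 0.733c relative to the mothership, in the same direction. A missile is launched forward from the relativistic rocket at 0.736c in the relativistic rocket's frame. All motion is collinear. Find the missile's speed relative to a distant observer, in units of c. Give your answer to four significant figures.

Apply u = (u'+v)/(1+u'v) twice. Missile in the mothership frame: (0.736+0.733)/(1+0.736·0.733) = 1.469/1.539488 = 0.95421c.
That velocity, transformed to the rest frame of a distant observer: (0.95421+0.9013)/(1+0.95421·0.9013) = 1.85551/1.860029473 = 0.99757c.

0.9976c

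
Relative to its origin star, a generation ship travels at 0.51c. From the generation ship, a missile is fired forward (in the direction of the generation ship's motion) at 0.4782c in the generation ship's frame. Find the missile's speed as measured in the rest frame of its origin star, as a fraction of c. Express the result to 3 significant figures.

0.794c

In units of c, u = (u' + v)/(1 + u'v) with u' = 0.4782 and v = 0.51.
Numerator: 0.4782 + 0.51 = 0.9882. Denominator: 1 + (0.4782)(0.51) = 1.243882.
u = 0.9882/1.243882 = 0.79445, so the speed is 0.794c.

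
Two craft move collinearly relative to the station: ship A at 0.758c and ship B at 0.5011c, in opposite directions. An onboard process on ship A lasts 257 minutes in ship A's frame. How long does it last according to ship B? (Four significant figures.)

628.2 minutes

The velocity of ship A relative to ship B is (0.758 + 0.5011)c / (1 + 0.758×0.5011) = 0.9125c; relative speed 0.9125c.
γ for this relative speed: γ = 1/√(1 − 0.832656) = 2.4445.
The clock on ship A records proper time, so ship B measures Δt = γΔτ = 2.4445 × 257 = 628.2 minutes.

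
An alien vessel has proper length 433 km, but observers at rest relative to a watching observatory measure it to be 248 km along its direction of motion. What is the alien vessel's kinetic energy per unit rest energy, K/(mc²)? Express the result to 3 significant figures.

From L = L₀/γ: γ = 433/248 = 1.74597.
K/(mc²) = γ − 1 = 1.74597 − 1 = 0.746.

0.746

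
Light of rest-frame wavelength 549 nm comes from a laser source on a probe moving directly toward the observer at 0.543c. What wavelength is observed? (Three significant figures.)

Relativistic Doppler for wavelength: λ_obs = λ_src · √((1−β)/(1+β)).
With β = 0.543: factor = √(0.457/1.543) = 0.54422.
λ_obs = 549 × 0.54422 = 299 nm.

299 nm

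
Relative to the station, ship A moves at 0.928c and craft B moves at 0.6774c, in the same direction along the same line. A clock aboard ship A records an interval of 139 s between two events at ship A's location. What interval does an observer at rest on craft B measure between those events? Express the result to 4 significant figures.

188.3 s

The velocity of ship A relative to craft B is (0.928 − 0.6774)c / (1 − 0.928×0.6774) = 0.67479c; relative speed 0.67479c.
At |u| = 0.67479c, γ = (1 − 0.455342)^(−1/2) = 1.355.
The clock on ship A records proper time, so craft B measures Δt = γΔτ = 1.355 × 139 = 188.3 s.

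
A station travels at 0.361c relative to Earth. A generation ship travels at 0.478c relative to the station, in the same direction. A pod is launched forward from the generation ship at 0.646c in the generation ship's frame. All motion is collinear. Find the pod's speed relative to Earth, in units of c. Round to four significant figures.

0.9311c

Compose velocities in two stages. Stage 1 (into S'): u₁ = (0.646+0.478)/(1+0.646×0.478) = 0.85881.
Stage 2 (into S): u = (0.85881+0.361)/(1+0.85881×0.361) = 0.93113, so the speed is 0.9311c.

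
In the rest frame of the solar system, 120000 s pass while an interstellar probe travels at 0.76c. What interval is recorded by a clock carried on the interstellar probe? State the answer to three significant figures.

78000 s

γ = 1/√(1 − β²) = 1/√(1 − 0.5776) = 1/√0.4224 = 1/0.649923 = 1.5386.
The interstellar probe's clock runs slow as seen from the solar system, so Δτ = Δt/γ = 120000/1.5386 = 78000 s.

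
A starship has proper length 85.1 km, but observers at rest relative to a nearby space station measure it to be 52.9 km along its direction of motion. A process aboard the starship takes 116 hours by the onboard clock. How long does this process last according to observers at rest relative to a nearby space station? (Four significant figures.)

186.6 hours

γ = L₀/L = 85.1/52.9 = 1.6087.
The same γ dilates the second interval: 1.6087 × 116 hours = 186.6 hours.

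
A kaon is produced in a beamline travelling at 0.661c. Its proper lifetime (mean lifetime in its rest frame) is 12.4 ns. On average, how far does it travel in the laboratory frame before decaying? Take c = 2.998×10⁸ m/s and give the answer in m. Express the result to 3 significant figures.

γ = 1/√(1 − β²) = 1/√(1 − 0.436921) = 1/√0.563079 = 1/0.750386 = 1.3326.
Lab-frame lifetime: Δt = γτ = 1.3326 × 12.4 ns = 16.524 ns.
Distance: d = vΔt = 0.661 × 2.998×10⁸ m/s × 1.6524×10^-8 s = 3.27 m.

3.27 m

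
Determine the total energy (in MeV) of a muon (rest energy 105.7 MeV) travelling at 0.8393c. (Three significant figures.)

With β = 0.8393, γ = 1/√(1 − 0.8393²) = 1/√0.29557551 = 1.8394.
Total energy: E = γmc² = 1.8394 × 105.7 MeV = 194 MeV.

194 MeV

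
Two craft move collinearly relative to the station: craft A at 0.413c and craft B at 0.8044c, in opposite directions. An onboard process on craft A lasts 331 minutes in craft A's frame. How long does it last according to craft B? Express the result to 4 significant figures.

815.0 minutes

Speed of craft A in craft B's frame: u = (v_A + v_B)/(1 + v_A v_B/c²) = (0.413 + 0.8044)/(1 + 0.413×0.8044) = 1.2174/1.3322172 = 0.91381; |u| = 0.91381c.
γ for this relative speed: γ = 1/√(1 − 0.835049) = 2.4622.
The clock on craft A records proper time, so craft B measures Δt = γΔτ = 2.4622 × 331 = 815.0 minutes.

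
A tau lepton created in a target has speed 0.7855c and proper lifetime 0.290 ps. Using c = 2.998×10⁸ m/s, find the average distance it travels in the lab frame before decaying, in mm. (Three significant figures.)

Lorentz factor: γ = (1 − 0.61701025)^(−1/2) = 1.6159.
Lab-frame lifetime: Δt = γτ = 1.6159 × 0.290 ps = 0.46861 ps.
Distance: d = vΔt = 0.7855 × 2.998×10⁸ m/s × 4.6861×10^-13 s = 1.10×10^-4 m = 0.110 mm.

0.110 mm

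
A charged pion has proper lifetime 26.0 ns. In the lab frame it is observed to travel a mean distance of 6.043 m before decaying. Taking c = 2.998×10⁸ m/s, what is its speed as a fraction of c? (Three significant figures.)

Let x = d/(cτ) = 6.043 m / (2.998×10⁸ m/s × 2.600×10^-8 s) = 0.77526. Since d = βγcτ, x = βγ = β/√(1−β²).
Solving: β² = x²/(1+x²) = 0.601028/1.601028 = 0.375401, so β = 0.613.

0.613c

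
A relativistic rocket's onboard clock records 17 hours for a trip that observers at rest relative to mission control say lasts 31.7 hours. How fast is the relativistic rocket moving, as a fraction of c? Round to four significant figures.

γ = Δt/Δτ = 31.7/17 = 1.8647.
β = √(1 − 1/γ²) = √(1 − 0.287595) = √0.712405 = 0.8440.

0.8440c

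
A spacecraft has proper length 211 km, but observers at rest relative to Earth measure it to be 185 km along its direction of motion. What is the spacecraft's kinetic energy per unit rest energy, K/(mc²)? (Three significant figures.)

0.141

From L = L₀/γ: γ = 211/185 = 1.14054.
Since K = (γ−1)mc², K/(mc²) = 1.14054 − 1 = 0.141.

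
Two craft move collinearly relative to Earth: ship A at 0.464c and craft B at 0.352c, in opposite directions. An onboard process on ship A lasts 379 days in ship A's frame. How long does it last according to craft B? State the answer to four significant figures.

The velocity of ship A relative to craft B is (0.464 + 0.352)c / (1 + 0.464×0.352) = 0.70144c; relative speed 0.70144c.
At |u| = 0.70144c, γ = (1 − 0.492018)^(−1/2) = 1.4031.
The clock on ship A records proper time, so craft B measures Δt = γΔτ = 1.4031 × 379 = 531.8 days.

531.8 days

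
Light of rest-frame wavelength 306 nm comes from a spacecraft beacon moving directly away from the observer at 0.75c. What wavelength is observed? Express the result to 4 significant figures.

Relativistic Doppler for wavelength: λ_obs = λ_src · √((1+β)/(1−β)).
With β = 0.75: factor = √(1.75/0.25) = 2.6458.
λ_obs = 306 × 2.6458 = 809.6 nm.

809.6 nm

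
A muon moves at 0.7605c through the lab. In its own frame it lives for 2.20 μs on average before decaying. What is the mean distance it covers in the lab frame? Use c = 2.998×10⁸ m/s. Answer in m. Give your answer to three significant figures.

772 m

γ = 1/√(1 − β²) = 1/√(1 − 0.57836025) = 1/√0.42163975 = 1/0.649338 = 1.54.
Lab-frame lifetime: Δt = γτ = 1.54 × 2.20 μs = 3.388 μs.
Distance: d = vΔt = 0.7605 × 2.998×10⁸ m/s × 3.3880×10^-6 s = 772 m.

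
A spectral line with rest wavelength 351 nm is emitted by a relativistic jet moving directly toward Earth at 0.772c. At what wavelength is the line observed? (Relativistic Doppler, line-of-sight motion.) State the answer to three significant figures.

126 nm

Relativistic Doppler for wavelength: λ_obs = λ_src · √((1−β)/(1+β)).
With β = 0.772: factor = √(0.228/1.772) = 0.3587.
λ_obs = 351 × 0.3587 = 126 nm.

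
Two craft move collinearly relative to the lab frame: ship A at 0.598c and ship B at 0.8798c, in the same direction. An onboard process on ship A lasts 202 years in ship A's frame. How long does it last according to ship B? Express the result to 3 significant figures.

The velocity of ship A relative to ship B is (0.598 − 0.8798)c / (1 − 0.598×0.8798) = −0.59467c; relative speed 0.59467c.
At |u| = 0.59467c, γ = (1 − 0.353632)^(−1/2) = 1.2438.
The clock on ship A records proper time, so ship B measures Δt = γΔτ = 1.2438 × 202 = 251 years.

251 years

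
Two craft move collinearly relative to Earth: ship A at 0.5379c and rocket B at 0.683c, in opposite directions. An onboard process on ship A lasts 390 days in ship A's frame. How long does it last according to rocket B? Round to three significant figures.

Transform ship A's velocity into rocket B's frame: (0.5379 + 0.683)/(1 + 0.5379·0.683) = 1.2209/1.3673857, so the relative speed is 0.89287c.
At |u| = 0.89287c, γ = (1 − 0.797217)^(−1/2) = 2.2207.
Ship A's interval is proper; time dilation gives Δt_B = γΔτ = 2.2207 × 390 days = 866 days.

866 days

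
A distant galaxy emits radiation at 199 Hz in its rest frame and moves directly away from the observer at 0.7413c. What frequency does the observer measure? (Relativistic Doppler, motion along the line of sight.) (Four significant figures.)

Relativistic Doppler (source moving away): f_obs = f_src · √((1−β)/(1+β)).
With β = 0.7413: factor = √(0.2587/1.7413) = 0.38544.
f_obs = 199 × 0.38544 = 76.70 Hz.

76.70 Hz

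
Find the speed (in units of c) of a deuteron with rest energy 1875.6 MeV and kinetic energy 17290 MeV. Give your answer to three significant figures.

0.995c

γ = 1 + K/(mc²) = 1 + 17290/1875.6 = 10.218.
β = √(1 − 1/γ²) = √(1 − 0.00957785) = √0.99042215 = 0.995.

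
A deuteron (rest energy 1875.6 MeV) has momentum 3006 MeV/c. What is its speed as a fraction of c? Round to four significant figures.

βγ = pc/(mc²) = 3006/1875.6 = 1.6027.
Since γ² = 1 + (βγ)² = 3.56865, γ = √3.56865 = 1.88909, and β = (βγ)/γ = 1.6027/1.88909 = 0.8484.

0.8484c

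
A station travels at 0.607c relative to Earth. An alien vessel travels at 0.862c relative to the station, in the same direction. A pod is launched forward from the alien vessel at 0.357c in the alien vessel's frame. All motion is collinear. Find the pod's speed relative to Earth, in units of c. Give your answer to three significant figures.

First combine the pod and alien vessel (S''→S'): u₁ = (0.357 + 0.862)/(1 + 0.357×0.862) = 1.219/1.307734 = 0.93215.
Then combine with the station (S'→S): u = (0.93215 + 0.607)/(1 + 0.93215×0.607) = 1.53915/1.56581505 = 0.98297.

0.983c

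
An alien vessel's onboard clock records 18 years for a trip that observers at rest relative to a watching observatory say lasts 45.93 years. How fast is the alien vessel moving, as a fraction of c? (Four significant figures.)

0.9200c

γ = Δt/Δτ = 45.93/18 = 2.5517.
β = √(1 − 1/γ²) = √(1 − 0.153582) = √0.846418 = 0.9200.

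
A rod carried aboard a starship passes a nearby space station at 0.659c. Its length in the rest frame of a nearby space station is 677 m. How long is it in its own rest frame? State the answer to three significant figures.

With β = 0.659, γ = 1/√(1 − 0.659²) = 1/√0.565719 = 1.3295.
Proper length: L₀ = γ·L = 1.3295 × 677 = 900 m.

900 m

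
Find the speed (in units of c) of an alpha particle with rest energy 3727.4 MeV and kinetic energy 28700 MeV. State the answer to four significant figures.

K = (γ−1)mc², so γ = 1 + 28700/3727.4 = 8.6997.
Then v/c = √(1 − γ⁻²) = √(1 − 0.0132127) = √0.9867873 = 0.9934.

0.9934c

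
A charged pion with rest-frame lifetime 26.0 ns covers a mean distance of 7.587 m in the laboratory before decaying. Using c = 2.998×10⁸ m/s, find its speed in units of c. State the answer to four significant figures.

0.6975c

Let x = d/(cτ) = 7.587 m / (2.998×10⁸ m/s × 2.600×10^-8 s) = 0.97334. Since d = βγcτ, x = βγ = β/√(1−β²).
Solving: β² = x²/(1+x²) = 0.947391/1.947391 = 0.486492, so β = 0.6975.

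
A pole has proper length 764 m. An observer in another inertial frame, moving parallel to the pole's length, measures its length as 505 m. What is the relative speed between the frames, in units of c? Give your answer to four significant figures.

0.7504c

Length contraction gives γ = L₀/L = 764/505 = 1.5129.
β = √(1 − 1/γ²) = √0.563103 = 0.7504.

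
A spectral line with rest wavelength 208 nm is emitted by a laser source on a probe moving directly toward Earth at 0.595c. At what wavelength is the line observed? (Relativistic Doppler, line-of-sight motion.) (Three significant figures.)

105 nm

Relativistic Doppler for wavelength: λ_obs = λ_src · √((1−β)/(1+β)).
With β = 0.595: factor = √(0.405/1.595) = 0.5039.
λ_obs = 208 × 0.5039 = 105 nm.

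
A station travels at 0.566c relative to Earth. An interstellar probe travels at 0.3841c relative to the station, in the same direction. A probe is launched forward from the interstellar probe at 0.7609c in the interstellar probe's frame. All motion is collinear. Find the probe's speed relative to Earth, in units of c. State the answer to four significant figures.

0.9671c

Compose velocities in two stages. Stage 1 (into S'): u₁ = (0.7609+0.3841)/(1+0.7609×0.3841) = 0.88604.
Stage 2 (into S): u = (0.88604+0.566)/(1+0.88604×0.566) = 0.96706, so the speed is 0.9671c.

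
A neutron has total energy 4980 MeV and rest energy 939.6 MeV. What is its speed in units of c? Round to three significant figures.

γ = E/(mc²) = 4980/939.6 = 5.3001.
β = √(1 − 1/γ²) = √(1 − 0.0355985) = √0.9644015 = 0.982.

0.982c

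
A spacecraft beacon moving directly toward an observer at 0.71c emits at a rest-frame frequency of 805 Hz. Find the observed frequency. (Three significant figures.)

Relativistic Doppler (source moving toward): f_obs = f_src · √((1+β)/(1−β)).
With β = 0.71: factor = √(1.71/0.29) = 2.4283.
f_obs = 805 × 2.4283 = 1950 Hz.

1950 Hz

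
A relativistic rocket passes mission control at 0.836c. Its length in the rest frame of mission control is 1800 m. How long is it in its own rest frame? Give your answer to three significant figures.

3280 m

Lorentz factor: γ = (1 − 0.698896)^(−1/2) = 1.8224.
Proper length: L₀ = γ·L = 1.8224 × 1800 = 3280 m.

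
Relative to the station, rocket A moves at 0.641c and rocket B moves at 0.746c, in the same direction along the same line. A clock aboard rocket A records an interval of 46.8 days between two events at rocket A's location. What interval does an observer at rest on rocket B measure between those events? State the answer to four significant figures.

47.78 days

Transform rocket A's velocity into rocket B's frame: (0.641 − 0.746)/(1 − 0.641·0.746) = −0.105/0.521814, so the relative speed is 0.20122c.
At |u| = 0.20122c, γ = (1 − 0.0404895)^(−1/2) = 1.0209.
The clock on rocket A records proper time, so rocket B measures Δt = γΔτ = 1.0209 × 46.8 = 47.78 days.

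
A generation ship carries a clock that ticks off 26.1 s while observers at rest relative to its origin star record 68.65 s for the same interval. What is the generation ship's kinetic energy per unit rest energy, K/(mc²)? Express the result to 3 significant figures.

γ = Δt/Δτ = 68.65/26.1 = 2.63027.
Since K = (γ−1)mc², K/(mc²) = 2.63027 − 1 = 1.63.

1.63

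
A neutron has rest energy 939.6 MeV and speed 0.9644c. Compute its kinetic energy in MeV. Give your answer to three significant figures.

2610 MeV

β² = 0.93006736, so γ = 1/√0.06993264 = 3.7815.
Kinetic energy: K = (γ − 1)mc² = (3.7815 − 1) × 939.6 MeV = 2.7815 × 939.6 = 2610 MeV.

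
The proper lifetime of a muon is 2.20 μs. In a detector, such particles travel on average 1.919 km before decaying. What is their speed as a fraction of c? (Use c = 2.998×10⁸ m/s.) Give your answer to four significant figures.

0.9457c

d = βγcτ ⇒ βγ = d/(cτ) = 1919 m / (659.56 m) = 2.9095.
β = (βγ)/√(1+(βγ)²) = 2.9095/√9.46519 = 0.9457.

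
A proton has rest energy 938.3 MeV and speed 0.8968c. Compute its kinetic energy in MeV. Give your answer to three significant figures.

β² = 0.80425024, so γ = 1/√0.19574976 = 2.2602.
Kinetic energy: K = (γ − 1)mc² = (2.2602 − 1) × 938.3 MeV = 1.2602 × 938.3 = 1180 MeV.

1180 MeV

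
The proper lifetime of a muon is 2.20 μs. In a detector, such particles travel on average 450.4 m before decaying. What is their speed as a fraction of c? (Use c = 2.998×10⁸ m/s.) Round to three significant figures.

Let x = d/(cτ) = 450.4 m / (2.998×10⁸ m/s × 2.200×10^-6 s) = 0.68288. Since d = βγcτ, x = βγ = β/√(1−β²).
Solving: β² = x²/(1+x²) = 0.466325/1.466325 = 0.318023, so β = 0.564.

0.564c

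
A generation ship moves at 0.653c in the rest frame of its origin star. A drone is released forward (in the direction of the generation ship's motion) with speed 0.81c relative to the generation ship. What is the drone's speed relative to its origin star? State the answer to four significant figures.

0.9569c

In units of c, u = (u' + v)/(1 + u'v) with u' = 0.81 and v = 0.653.
Numerator: 0.81 + 0.653 = 1.463. Denominator: 1 + (0.81)(0.653) = 1.52893.
u = 1.463/1.52893 = 0.95688, so the speed is 0.9569c.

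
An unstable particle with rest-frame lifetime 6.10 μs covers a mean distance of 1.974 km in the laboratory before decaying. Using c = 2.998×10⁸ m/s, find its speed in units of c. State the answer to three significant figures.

Lab distance = (lab lifetime)·v = γτ·βc, so βγ = d/(cτ) = 1974/(2.998×10⁸ × 6.100×10^-6) = 1.0794.
With βγ = 1.0794: γ² = 1 + (βγ)² = 2.1651, and β = (βγ)/γ = 1.0794/1.47143 = 0.734.

0.734c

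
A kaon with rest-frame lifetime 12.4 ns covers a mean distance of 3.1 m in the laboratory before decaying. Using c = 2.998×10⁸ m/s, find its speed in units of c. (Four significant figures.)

0.6404c

d = βγcτ ⇒ βγ = d/(cτ) = 3.100 m / (3.71752 m) = 0.83389.
β = (βγ)/√(1+(βγ)²) = 0.83389/√1.695373 = 0.6404.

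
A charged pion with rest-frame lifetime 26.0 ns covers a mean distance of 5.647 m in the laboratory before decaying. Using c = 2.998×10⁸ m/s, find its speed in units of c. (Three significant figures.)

d = βγcτ ⇒ βγ = d/(cτ) = 5.647 m / (7.7948 m) = 0.72446.
β = (βγ)/√(1+(βγ)²) = 0.72446/√1.524842 = 0.587.

0.587c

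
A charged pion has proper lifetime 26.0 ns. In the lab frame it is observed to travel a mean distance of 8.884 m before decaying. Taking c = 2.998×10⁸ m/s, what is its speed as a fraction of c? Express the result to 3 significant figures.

Lab distance = (lab lifetime)·v = γτ·βc, so βγ = d/(cτ) = 8.884/(2.998×10⁸ × 2.600×10^-8) = 1.1397.
With βγ = 1.1397: γ² = 1 + (βγ)² = 2.29892, and β = (βγ)/γ = 1.1397/1.51622 = 0.752.

0.752c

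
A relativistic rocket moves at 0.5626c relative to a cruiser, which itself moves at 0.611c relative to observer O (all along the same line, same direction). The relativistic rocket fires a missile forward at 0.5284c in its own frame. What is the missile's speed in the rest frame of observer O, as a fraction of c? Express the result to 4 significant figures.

Compose velocities in two stages. Stage 1 (into S'): u₁ = (0.5284+0.5626)/(1+0.5284×0.5626) = 0.84099.
Stage 2 (into S): u = (0.84099+0.611)/(1+0.84099×0.611) = 0.95914, so the speed is 0.9591c.

0.9591c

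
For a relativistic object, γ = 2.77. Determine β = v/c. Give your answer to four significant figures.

β = √(1 − 1/γ²) = √(1 − 1/7.6729) = √0.869671 = 0.9326.

0.9326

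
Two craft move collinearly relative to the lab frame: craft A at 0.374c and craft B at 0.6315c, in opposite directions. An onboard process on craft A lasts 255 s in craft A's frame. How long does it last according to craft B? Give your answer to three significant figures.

The velocity of craft A relative to craft B is (0.374 + 0.6315)c / (1 + 0.374×0.6315) = 0.81339c; relative speed 0.81339c.
γ for this relative speed: γ = 1/√(1 − 0.661603) = 1.719.
Craft A's interval is proper; time dilation gives Δt_B = γΔτ = 1.719 × 255 s = 438 s.

438 s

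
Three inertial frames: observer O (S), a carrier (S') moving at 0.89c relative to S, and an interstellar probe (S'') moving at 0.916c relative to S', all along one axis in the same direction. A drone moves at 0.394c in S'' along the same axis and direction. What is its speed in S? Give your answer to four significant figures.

Apply u = (u'+v)/(1+u'v) twice. Drone in the carrier frame: (0.394+0.916)/(1+0.394·0.916) = 1.31/1.360904 = 0.9626c.
That velocity, transformed to the rest frame of observer O: (0.9626+0.89)/(1+0.9626·0.89) = 1.8526/1.856714 = 0.99778c.

0.9978c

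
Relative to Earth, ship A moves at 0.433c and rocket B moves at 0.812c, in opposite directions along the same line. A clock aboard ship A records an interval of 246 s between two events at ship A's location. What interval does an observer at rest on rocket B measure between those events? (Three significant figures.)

632 s

Transform ship A's velocity into rocket B's frame: (0.433 + 0.812)/(1 + 0.433·0.812) = 1.245/1.351596, so the relative speed is 0.92113c.
At |u| = 0.92113c, γ = (1 − 0.84848)^(−1/2) = 2.569.
The clock on ship A records proper time, so rocket B measures Δt = γΔτ = 2.569 × 246 = 632 s.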